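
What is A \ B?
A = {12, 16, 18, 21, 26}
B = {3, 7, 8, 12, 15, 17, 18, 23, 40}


Set A = {12, 16, 18, 21, 26}
Set B = {3, 7, 8, 12, 15, 17, 18, 23, 40}
A \ B includes elements in A that are not in B.
Check each element of A:
12 (in B, remove), 16 (not in B, keep), 18 (in B, remove), 21 (not in B, keep), 26 (not in B, keep)
A \ B = {16, 21, 26}

{16, 21, 26}


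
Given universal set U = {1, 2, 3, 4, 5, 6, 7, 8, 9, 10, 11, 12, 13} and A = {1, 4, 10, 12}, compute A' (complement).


Universal set U = {1, 2, 3, 4, 5, 6, 7, 8, 9, 10, 11, 12, 13}
Set A = {1, 4, 10, 12}
A' = U \ A = elements in U but not in A
Checking each element of U:
1 (in A, exclude), 2 (not in A, include), 3 (not in A, include), 4 (in A, exclude), 5 (not in A, include), 6 (not in A, include), 7 (not in A, include), 8 (not in A, include), 9 (not in A, include), 10 (in A, exclude), 11 (not in A, include), 12 (in A, exclude), 13 (not in A, include)
A' = {2, 3, 5, 6, 7, 8, 9, 11, 13}

{2, 3, 5, 6, 7, 8, 9, 11, 13}


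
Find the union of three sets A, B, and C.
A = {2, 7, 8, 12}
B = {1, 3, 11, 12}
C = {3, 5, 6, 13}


Set A = {2, 7, 8, 12}
Set B = {1, 3, 11, 12}
Set C = {3, 5, 6, 13}
First, A ∪ B = {1, 2, 3, 7, 8, 11, 12}
Then, (A ∪ B) ∪ C = {1, 2, 3, 5, 6, 7, 8, 11, 12, 13}

{1, 2, 3, 5, 6, 7, 8, 11, 12, 13}


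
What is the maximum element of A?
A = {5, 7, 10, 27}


Set A = {5, 7, 10, 27}
Elements in ascending order: 5, 7, 10, 27
The largest element is 27.

27


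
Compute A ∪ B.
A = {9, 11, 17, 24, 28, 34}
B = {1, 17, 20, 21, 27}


Set A = {9, 11, 17, 24, 28, 34}
Set B = {1, 17, 20, 21, 27}
A ∪ B includes all elements in either set.
Elements from A: {9, 11, 17, 24, 28, 34}
Elements from B not already included: {1, 20, 21, 27}
A ∪ B = {1, 9, 11, 17, 20, 21, 24, 27, 28, 34}

{1, 9, 11, 17, 20, 21, 24, 27, 28, 34}


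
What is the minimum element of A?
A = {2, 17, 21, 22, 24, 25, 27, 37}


Set A = {2, 17, 21, 22, 24, 25, 27, 37}
Elements in ascending order: 2, 17, 21, 22, 24, 25, 27, 37
The smallest element is 2.

2


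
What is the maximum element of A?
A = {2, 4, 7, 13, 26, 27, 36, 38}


Set A = {2, 4, 7, 13, 26, 27, 36, 38}
Elements in ascending order: 2, 4, 7, 13, 26, 27, 36, 38
The largest element is 38.

38


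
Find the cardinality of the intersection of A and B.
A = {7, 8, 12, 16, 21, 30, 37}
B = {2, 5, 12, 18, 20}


Set A = {7, 8, 12, 16, 21, 30, 37}
Set B = {2, 5, 12, 18, 20}
A ∩ B = {12}
|A ∩ B| = 1

1


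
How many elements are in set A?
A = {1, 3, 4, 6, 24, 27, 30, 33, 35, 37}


Set A = {1, 3, 4, 6, 24, 27, 30, 33, 35, 37}
Listing elements: 1, 3, 4, 6, 24, 27, 30, 33, 35, 37
Counting: 10 elements
|A| = 10

10


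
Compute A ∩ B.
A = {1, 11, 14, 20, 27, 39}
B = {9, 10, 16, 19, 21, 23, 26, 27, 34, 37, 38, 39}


Set A = {1, 11, 14, 20, 27, 39}
Set B = {9, 10, 16, 19, 21, 23, 26, 27, 34, 37, 38, 39}
A ∩ B includes only elements in both sets.
Check each element of A against B:
1 ✗, 11 ✗, 14 ✗, 20 ✗, 27 ✓, 39 ✓
A ∩ B = {27, 39}

{27, 39}


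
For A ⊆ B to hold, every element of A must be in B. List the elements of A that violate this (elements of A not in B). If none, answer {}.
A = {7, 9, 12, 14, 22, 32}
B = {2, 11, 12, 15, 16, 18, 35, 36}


Set A = {7, 9, 12, 14, 22, 32}
Set B = {2, 11, 12, 15, 16, 18, 35, 36}
Check each element of A against B:
7 ∉ B (include), 9 ∉ B (include), 12 ∈ B, 14 ∉ B (include), 22 ∉ B (include), 32 ∉ B (include)
Elements of A not in B: {7, 9, 14, 22, 32}

{7, 9, 14, 22, 32}


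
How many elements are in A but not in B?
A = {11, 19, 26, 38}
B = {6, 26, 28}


Set A = {11, 19, 26, 38}
Set B = {6, 26, 28}
A \ B = {11, 19, 38}
|A \ B| = 3

3


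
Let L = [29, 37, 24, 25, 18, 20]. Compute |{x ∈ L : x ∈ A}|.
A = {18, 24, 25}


Set A = {18, 24, 25}
Candidates: [29, 37, 24, 25, 18, 20]
Check each candidate:
29 ∉ A, 37 ∉ A, 24 ∈ A, 25 ∈ A, 18 ∈ A, 20 ∉ A
Count of candidates in A: 3

3


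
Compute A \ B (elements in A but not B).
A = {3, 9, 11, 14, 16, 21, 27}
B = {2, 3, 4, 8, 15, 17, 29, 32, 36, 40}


Set A = {3, 9, 11, 14, 16, 21, 27}
Set B = {2, 3, 4, 8, 15, 17, 29, 32, 36, 40}
A \ B includes elements in A that are not in B.
Check each element of A:
3 (in B, remove), 9 (not in B, keep), 11 (not in B, keep), 14 (not in B, keep), 16 (not in B, keep), 21 (not in B, keep), 27 (not in B, keep)
A \ B = {9, 11, 14, 16, 21, 27}

{9, 11, 14, 16, 21, 27}


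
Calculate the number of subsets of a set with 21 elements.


The set has 21 elements.
The power set contains all possible subsets.
|P(A)| = 2^|A| = 2^21 = 2097152

2097152


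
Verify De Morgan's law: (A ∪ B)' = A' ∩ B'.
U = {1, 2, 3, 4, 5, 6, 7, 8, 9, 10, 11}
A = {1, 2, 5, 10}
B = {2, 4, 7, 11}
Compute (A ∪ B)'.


U = {1, 2, 3, 4, 5, 6, 7, 8, 9, 10, 11}
A = {1, 2, 5, 10}, B = {2, 4, 7, 11}
A ∪ B = {1, 2, 4, 5, 7, 10, 11}
(A ∪ B)' = U \ (A ∪ B) = {3, 6, 8, 9}
Verification via A' ∩ B': A' = {3, 4, 6, 7, 8, 9, 11}, B' = {1, 3, 5, 6, 8, 9, 10}
A' ∩ B' = {3, 6, 8, 9} ✓

{3, 6, 8, 9}


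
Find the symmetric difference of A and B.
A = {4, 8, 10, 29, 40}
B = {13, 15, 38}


Set A = {4, 8, 10, 29, 40}
Set B = {13, 15, 38}
A △ B = (A \ B) ∪ (B \ A)
Elements in A but not B: {4, 8, 10, 29, 40}
Elements in B but not A: {13, 15, 38}
A △ B = {4, 8, 10, 13, 15, 29, 38, 40}

{4, 8, 10, 13, 15, 29, 38, 40}


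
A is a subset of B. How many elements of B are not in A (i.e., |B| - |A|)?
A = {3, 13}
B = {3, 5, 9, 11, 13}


Set A = {3, 13}, |A| = 2
Set B = {3, 5, 9, 11, 13}, |B| = 5
Since A ⊆ B: B \ A = {5, 9, 11}
|B| - |A| = 5 - 2 = 3

3


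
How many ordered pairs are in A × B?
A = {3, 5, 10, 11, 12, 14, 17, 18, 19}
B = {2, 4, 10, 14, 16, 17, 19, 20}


Set A = {3, 5, 10, 11, 12, 14, 17, 18, 19} has 9 elements.
Set B = {2, 4, 10, 14, 16, 17, 19, 20} has 8 elements.
|A × B| = |A| × |B| = 9 × 8 = 72

72


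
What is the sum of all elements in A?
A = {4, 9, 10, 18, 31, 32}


Set A = {4, 9, 10, 18, 31, 32}
Sum = 4 + 9 + 10 + 18 + 31 + 32 = 104

104


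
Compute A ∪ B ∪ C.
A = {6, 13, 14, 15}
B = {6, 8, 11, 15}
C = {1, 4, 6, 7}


Set A = {6, 13, 14, 15}
Set B = {6, 8, 11, 15}
Set C = {1, 4, 6, 7}
First, A ∪ B = {6, 8, 11, 13, 14, 15}
Then, (A ∪ B) ∪ C = {1, 4, 6, 7, 8, 11, 13, 14, 15}

{1, 4, 6, 7, 8, 11, 13, 14, 15}


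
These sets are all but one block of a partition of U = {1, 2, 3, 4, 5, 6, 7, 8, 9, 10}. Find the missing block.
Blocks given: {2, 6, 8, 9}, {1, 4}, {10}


U = {1, 2, 3, 4, 5, 6, 7, 8, 9, 10}
Shown blocks: {2, 6, 8, 9}, {1, 4}, {10}
A partition's blocks are pairwise disjoint and cover U, so the missing block = U \ (union of shown blocks).
Union of shown blocks: {1, 2, 4, 6, 8, 9, 10}
Missing block = U \ (union) = {3, 5, 7}

{3, 5, 7}


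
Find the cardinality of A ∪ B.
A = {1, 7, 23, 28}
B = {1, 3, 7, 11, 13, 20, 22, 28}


Set A = {1, 7, 23, 28}, |A| = 4
Set B = {1, 3, 7, 11, 13, 20, 22, 28}, |B| = 8
A ∩ B = {1, 7, 28}, |A ∩ B| = 3
|A ∪ B| = |A| + |B| - |A ∩ B| = 4 + 8 - 3 = 9

9


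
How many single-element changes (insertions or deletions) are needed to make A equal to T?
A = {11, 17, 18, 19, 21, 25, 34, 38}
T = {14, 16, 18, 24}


Set A = {11, 17, 18, 19, 21, 25, 34, 38}
Set T = {14, 16, 18, 24}
Elements to remove from A (in A, not in T): {11, 17, 19, 21, 25, 34, 38} → 7 removals
Elements to add to A (in T, not in A): {14, 16, 24} → 3 additions
Total edits = 7 + 3 = 10

10


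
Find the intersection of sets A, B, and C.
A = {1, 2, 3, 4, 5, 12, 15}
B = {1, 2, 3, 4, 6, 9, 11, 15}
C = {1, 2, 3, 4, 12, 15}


Set A = {1, 2, 3, 4, 5, 12, 15}
Set B = {1, 2, 3, 4, 6, 9, 11, 15}
Set C = {1, 2, 3, 4, 12, 15}
First, A ∩ B = {1, 2, 3, 4, 15}
Then, (A ∩ B) ∩ C = {1, 2, 3, 4, 15}

{1, 2, 3, 4, 15}


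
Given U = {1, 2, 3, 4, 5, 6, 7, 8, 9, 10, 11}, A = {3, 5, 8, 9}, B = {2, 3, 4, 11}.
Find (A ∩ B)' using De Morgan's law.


U = {1, 2, 3, 4, 5, 6, 7, 8, 9, 10, 11}
A = {3, 5, 8, 9}, B = {2, 3, 4, 11}
A ∩ B = {3}
(A ∩ B)' = U \ (A ∩ B) = {1, 2, 4, 5, 6, 7, 8, 9, 10, 11}
Verification via A' ∪ B': A' = {1, 2, 4, 6, 7, 10, 11}, B' = {1, 5, 6, 7, 8, 9, 10}
A' ∪ B' = {1, 2, 4, 5, 6, 7, 8, 9, 10, 11} ✓

{1, 2, 4, 5, 6, 7, 8, 9, 10, 11}


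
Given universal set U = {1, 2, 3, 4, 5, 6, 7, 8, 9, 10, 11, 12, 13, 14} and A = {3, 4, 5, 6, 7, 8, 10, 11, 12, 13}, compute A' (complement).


Universal set U = {1, 2, 3, 4, 5, 6, 7, 8, 9, 10, 11, 12, 13, 14}
Set A = {3, 4, 5, 6, 7, 8, 10, 11, 12, 13}
A' = U \ A = elements in U but not in A
Checking each element of U:
1 (not in A, include), 2 (not in A, include), 3 (in A, exclude), 4 (in A, exclude), 5 (in A, exclude), 6 (in A, exclude), 7 (in A, exclude), 8 (in A, exclude), 9 (not in A, include), 10 (in A, exclude), 11 (in A, exclude), 12 (in A, exclude), 13 (in A, exclude), 14 (not in A, include)
A' = {1, 2, 9, 14}

{1, 2, 9, 14}


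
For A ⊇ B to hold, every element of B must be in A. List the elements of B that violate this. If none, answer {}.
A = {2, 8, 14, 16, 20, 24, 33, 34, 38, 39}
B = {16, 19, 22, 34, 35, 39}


Set A = {2, 8, 14, 16, 20, 24, 33, 34, 38, 39}
Set B = {16, 19, 22, 34, 35, 39}
Check each element of B against A:
16 ∈ A, 19 ∉ A (include), 22 ∉ A (include), 34 ∈ A, 35 ∉ A (include), 39 ∈ A
Elements of B not in A: {19, 22, 35}

{19, 22, 35}


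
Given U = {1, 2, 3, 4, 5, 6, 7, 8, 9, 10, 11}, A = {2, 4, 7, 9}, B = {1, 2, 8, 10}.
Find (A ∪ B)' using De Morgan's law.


U = {1, 2, 3, 4, 5, 6, 7, 8, 9, 10, 11}
A = {2, 4, 7, 9}, B = {1, 2, 8, 10}
A ∪ B = {1, 2, 4, 7, 8, 9, 10}
(A ∪ B)' = U \ (A ∪ B) = {3, 5, 6, 11}
Verification via A' ∩ B': A' = {1, 3, 5, 6, 8, 10, 11}, B' = {3, 4, 5, 6, 7, 9, 11}
A' ∩ B' = {3, 5, 6, 11} ✓

{3, 5, 6, 11}


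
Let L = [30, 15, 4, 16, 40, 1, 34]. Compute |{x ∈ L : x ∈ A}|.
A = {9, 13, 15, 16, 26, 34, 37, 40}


Set A = {9, 13, 15, 16, 26, 34, 37, 40}
Candidates: [30, 15, 4, 16, 40, 1, 34]
Check each candidate:
30 ∉ A, 15 ∈ A, 4 ∉ A, 16 ∈ A, 40 ∈ A, 1 ∉ A, 34 ∈ A
Count of candidates in A: 4

4


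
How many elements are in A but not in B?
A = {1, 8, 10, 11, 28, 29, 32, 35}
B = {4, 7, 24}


Set A = {1, 8, 10, 11, 28, 29, 32, 35}
Set B = {4, 7, 24}
A \ B = {1, 8, 10, 11, 28, 29, 32, 35}
|A \ B| = 8

8


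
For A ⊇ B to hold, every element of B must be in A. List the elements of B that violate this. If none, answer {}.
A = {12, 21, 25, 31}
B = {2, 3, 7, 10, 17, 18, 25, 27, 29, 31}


Set A = {12, 21, 25, 31}
Set B = {2, 3, 7, 10, 17, 18, 25, 27, 29, 31}
Check each element of B against A:
2 ∉ A (include), 3 ∉ A (include), 7 ∉ A (include), 10 ∉ A (include), 17 ∉ A (include), 18 ∉ A (include), 25 ∈ A, 27 ∉ A (include), 29 ∉ A (include), 31 ∈ A
Elements of B not in A: {2, 3, 7, 10, 17, 18, 27, 29}

{2, 3, 7, 10, 17, 18, 27, 29}


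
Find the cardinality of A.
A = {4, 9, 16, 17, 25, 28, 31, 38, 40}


Set A = {4, 9, 16, 17, 25, 28, 31, 38, 40}
Listing elements: 4, 9, 16, 17, 25, 28, 31, 38, 40
Counting: 9 elements
|A| = 9

9


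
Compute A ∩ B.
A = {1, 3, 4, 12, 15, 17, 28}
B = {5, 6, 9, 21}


Set A = {1, 3, 4, 12, 15, 17, 28}
Set B = {5, 6, 9, 21}
A ∩ B includes only elements in both sets.
Check each element of A against B:
1 ✗, 3 ✗, 4 ✗, 12 ✗, 15 ✗, 17 ✗, 28 ✗
A ∩ B = {}

{}


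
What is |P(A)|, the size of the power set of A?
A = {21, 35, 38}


Set A = {21, 35, 38}
|A| = 3
The power set P(A) contains all subsets of A.
|P(A)| = 2^|A| = 2^3 = 8

8


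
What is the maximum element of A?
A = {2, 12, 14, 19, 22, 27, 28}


Set A = {2, 12, 14, 19, 22, 27, 28}
Elements in ascending order: 2, 12, 14, 19, 22, 27, 28
The largest element is 28.

28


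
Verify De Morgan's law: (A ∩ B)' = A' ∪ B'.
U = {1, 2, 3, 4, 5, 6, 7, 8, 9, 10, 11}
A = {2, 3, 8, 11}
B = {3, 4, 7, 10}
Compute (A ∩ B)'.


U = {1, 2, 3, 4, 5, 6, 7, 8, 9, 10, 11}
A = {2, 3, 8, 11}, B = {3, 4, 7, 10}
A ∩ B = {3}
(A ∩ B)' = U \ (A ∩ B) = {1, 2, 4, 5, 6, 7, 8, 9, 10, 11}
Verification via A' ∪ B': A' = {1, 4, 5, 6, 7, 9, 10}, B' = {1, 2, 5, 6, 8, 9, 11}
A' ∪ B' = {1, 2, 4, 5, 6, 7, 8, 9, 10, 11} ✓

{1, 2, 4, 5, 6, 7, 8, 9, 10, 11}


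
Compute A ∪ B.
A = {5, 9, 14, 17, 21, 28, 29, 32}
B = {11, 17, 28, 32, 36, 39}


Set A = {5, 9, 14, 17, 21, 28, 29, 32}
Set B = {11, 17, 28, 32, 36, 39}
A ∪ B includes all elements in either set.
Elements from A: {5, 9, 14, 17, 21, 28, 29, 32}
Elements from B not already included: {11, 36, 39}
A ∪ B = {5, 9, 11, 14, 17, 21, 28, 29, 32, 36, 39}

{5, 9, 11, 14, 17, 21, 28, 29, 32, 36, 39}


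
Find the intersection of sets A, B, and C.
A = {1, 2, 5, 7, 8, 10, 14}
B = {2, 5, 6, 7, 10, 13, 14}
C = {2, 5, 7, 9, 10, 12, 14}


Set A = {1, 2, 5, 7, 8, 10, 14}
Set B = {2, 5, 6, 7, 10, 13, 14}
Set C = {2, 5, 7, 9, 10, 12, 14}
First, A ∩ B = {2, 5, 7, 10, 14}
Then, (A ∩ B) ∩ C = {2, 5, 7, 10, 14}

{2, 5, 7, 10, 14}


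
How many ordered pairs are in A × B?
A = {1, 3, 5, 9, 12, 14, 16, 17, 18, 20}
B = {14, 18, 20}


Set A = {1, 3, 5, 9, 12, 14, 16, 17, 18, 20} has 10 elements.
Set B = {14, 18, 20} has 3 elements.
|A × B| = |A| × |B| = 10 × 3 = 30

30


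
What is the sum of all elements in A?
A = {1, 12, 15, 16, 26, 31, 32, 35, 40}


Set A = {1, 12, 15, 16, 26, 31, 32, 35, 40}
Sum = 1 + 12 + 15 + 16 + 26 + 31 + 32 + 35 + 40 = 208

208


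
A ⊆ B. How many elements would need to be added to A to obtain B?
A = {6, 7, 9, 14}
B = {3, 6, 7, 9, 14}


Set A = {6, 7, 9, 14}, |A| = 4
Set B = {3, 6, 7, 9, 14}, |B| = 5
Since A ⊆ B: B \ A = {3}
|B| - |A| = 5 - 4 = 1

1


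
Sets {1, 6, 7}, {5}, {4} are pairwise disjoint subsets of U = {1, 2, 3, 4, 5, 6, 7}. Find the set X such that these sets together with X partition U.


U = {1, 2, 3, 4, 5, 6, 7}
Shown blocks: {1, 6, 7}, {5}, {4}
A partition's blocks are pairwise disjoint and cover U, so the missing block = U \ (union of shown blocks).
Union of shown blocks: {1, 4, 5, 6, 7}
Missing block = U \ (union) = {2, 3}

{2, 3}


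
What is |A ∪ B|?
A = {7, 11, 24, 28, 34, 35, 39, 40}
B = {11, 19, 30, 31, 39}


Set A = {7, 11, 24, 28, 34, 35, 39, 40}, |A| = 8
Set B = {11, 19, 30, 31, 39}, |B| = 5
A ∩ B = {11, 39}, |A ∩ B| = 2
|A ∪ B| = |A| + |B| - |A ∩ B| = 8 + 5 - 2 = 11

11


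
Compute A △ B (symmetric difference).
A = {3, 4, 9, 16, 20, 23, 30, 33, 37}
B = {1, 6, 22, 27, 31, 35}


Set A = {3, 4, 9, 16, 20, 23, 30, 33, 37}
Set B = {1, 6, 22, 27, 31, 35}
A △ B = (A \ B) ∪ (B \ A)
Elements in A but not B: {3, 4, 9, 16, 20, 23, 30, 33, 37}
Elements in B but not A: {1, 6, 22, 27, 31, 35}
A △ B = {1, 3, 4, 6, 9, 16, 20, 22, 23, 27, 30, 31, 33, 35, 37}

{1, 3, 4, 6, 9, 16, 20, 22, 23, 27, 30, 31, 33, 35, 37}


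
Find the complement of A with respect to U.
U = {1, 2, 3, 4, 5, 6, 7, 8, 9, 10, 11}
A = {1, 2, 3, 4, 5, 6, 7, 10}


Universal set U = {1, 2, 3, 4, 5, 6, 7, 8, 9, 10, 11}
Set A = {1, 2, 3, 4, 5, 6, 7, 10}
A' = U \ A = elements in U but not in A
Checking each element of U:
1 (in A, exclude), 2 (in A, exclude), 3 (in A, exclude), 4 (in A, exclude), 5 (in A, exclude), 6 (in A, exclude), 7 (in A, exclude), 8 (not in A, include), 9 (not in A, include), 10 (in A, exclude), 11 (not in A, include)
A' = {8, 9, 11}

{8, 9, 11}


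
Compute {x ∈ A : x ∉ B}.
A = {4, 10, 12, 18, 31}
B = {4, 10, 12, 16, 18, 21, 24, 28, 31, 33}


Set A = {4, 10, 12, 18, 31}
Set B = {4, 10, 12, 16, 18, 21, 24, 28, 31, 33}
Check each element of A against B:
4 ∈ B, 10 ∈ B, 12 ∈ B, 18 ∈ B, 31 ∈ B
Elements of A not in B: {}

{}


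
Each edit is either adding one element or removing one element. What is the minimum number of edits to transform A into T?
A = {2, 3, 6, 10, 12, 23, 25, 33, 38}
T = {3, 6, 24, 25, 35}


Set A = {2, 3, 6, 10, 12, 23, 25, 33, 38}
Set T = {3, 6, 24, 25, 35}
Elements to remove from A (in A, not in T): {2, 10, 12, 23, 33, 38} → 6 removals
Elements to add to A (in T, not in A): {24, 35} → 2 additions
Total edits = 6 + 2 = 8

8


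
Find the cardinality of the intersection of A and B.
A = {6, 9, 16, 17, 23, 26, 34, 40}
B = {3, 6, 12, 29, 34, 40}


Set A = {6, 9, 16, 17, 23, 26, 34, 40}
Set B = {3, 6, 12, 29, 34, 40}
A ∩ B = {6, 34, 40}
|A ∩ B| = 3

3


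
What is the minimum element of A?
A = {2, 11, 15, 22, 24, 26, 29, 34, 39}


Set A = {2, 11, 15, 22, 24, 26, 29, 34, 39}
Elements in ascending order: 2, 11, 15, 22, 24, 26, 29, 34, 39
The smallest element is 2.

2


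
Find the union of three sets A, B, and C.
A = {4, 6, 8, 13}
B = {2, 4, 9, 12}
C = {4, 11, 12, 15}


Set A = {4, 6, 8, 13}
Set B = {2, 4, 9, 12}
Set C = {4, 11, 12, 15}
First, A ∪ B = {2, 4, 6, 8, 9, 12, 13}
Then, (A ∪ B) ∪ C = {2, 4, 6, 8, 9, 11, 12, 13, 15}

{2, 4, 6, 8, 9, 11, 12, 13, 15}


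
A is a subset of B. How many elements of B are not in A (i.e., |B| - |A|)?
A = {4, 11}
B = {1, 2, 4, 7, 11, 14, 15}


Set A = {4, 11}, |A| = 2
Set B = {1, 2, 4, 7, 11, 14, 15}, |B| = 7
Since A ⊆ B: B \ A = {1, 2, 7, 14, 15}
|B| - |A| = 7 - 2 = 5

5


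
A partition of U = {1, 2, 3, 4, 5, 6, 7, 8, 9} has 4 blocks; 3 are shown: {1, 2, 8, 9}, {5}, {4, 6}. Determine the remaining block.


U = {1, 2, 3, 4, 5, 6, 7, 8, 9}
Shown blocks: {1, 2, 8, 9}, {5}, {4, 6}
A partition's blocks are pairwise disjoint and cover U, so the missing block = U \ (union of shown blocks).
Union of shown blocks: {1, 2, 4, 5, 6, 8, 9}
Missing block = U \ (union) = {3, 7}

{3, 7}


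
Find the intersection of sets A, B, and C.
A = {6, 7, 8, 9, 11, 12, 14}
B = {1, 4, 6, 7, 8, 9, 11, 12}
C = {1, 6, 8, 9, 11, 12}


Set A = {6, 7, 8, 9, 11, 12, 14}
Set B = {1, 4, 6, 7, 8, 9, 11, 12}
Set C = {1, 6, 8, 9, 11, 12}
First, A ∩ B = {6, 7, 8, 9, 11, 12}
Then, (A ∩ B) ∩ C = {6, 8, 9, 11, 12}

{6, 8, 9, 11, 12}


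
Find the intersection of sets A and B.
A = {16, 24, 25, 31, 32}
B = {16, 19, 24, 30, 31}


Set A = {16, 24, 25, 31, 32}
Set B = {16, 19, 24, 30, 31}
A ∩ B includes only elements in both sets.
Check each element of A against B:
16 ✓, 24 ✓, 25 ✗, 31 ✓, 32 ✗
A ∩ B = {16, 24, 31}

{16, 24, 31}


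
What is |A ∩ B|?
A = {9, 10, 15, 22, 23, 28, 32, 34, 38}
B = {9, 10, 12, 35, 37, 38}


Set A = {9, 10, 15, 22, 23, 28, 32, 34, 38}
Set B = {9, 10, 12, 35, 37, 38}
A ∩ B = {9, 10, 38}
|A ∩ B| = 3

3


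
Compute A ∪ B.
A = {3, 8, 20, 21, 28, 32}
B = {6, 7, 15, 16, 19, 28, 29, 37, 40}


Set A = {3, 8, 20, 21, 28, 32}
Set B = {6, 7, 15, 16, 19, 28, 29, 37, 40}
A ∪ B includes all elements in either set.
Elements from A: {3, 8, 20, 21, 28, 32}
Elements from B not already included: {6, 7, 15, 16, 19, 29, 37, 40}
A ∪ B = {3, 6, 7, 8, 15, 16, 19, 20, 21, 28, 29, 32, 37, 40}

{3, 6, 7, 8, 15, 16, 19, 20, 21, 28, 29, 32, 37, 40}


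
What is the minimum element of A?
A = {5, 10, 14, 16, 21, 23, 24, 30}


Set A = {5, 10, 14, 16, 21, 23, 24, 30}
Elements in ascending order: 5, 10, 14, 16, 21, 23, 24, 30
The smallest element is 5.

5


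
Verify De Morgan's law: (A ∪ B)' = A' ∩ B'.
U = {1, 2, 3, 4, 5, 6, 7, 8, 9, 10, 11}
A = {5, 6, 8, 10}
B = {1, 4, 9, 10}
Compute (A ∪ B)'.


U = {1, 2, 3, 4, 5, 6, 7, 8, 9, 10, 11}
A = {5, 6, 8, 10}, B = {1, 4, 9, 10}
A ∪ B = {1, 4, 5, 6, 8, 9, 10}
(A ∪ B)' = U \ (A ∪ B) = {2, 3, 7, 11}
Verification via A' ∩ B': A' = {1, 2, 3, 4, 7, 9, 11}, B' = {2, 3, 5, 6, 7, 8, 11}
A' ∩ B' = {2, 3, 7, 11} ✓

{2, 3, 7, 11}


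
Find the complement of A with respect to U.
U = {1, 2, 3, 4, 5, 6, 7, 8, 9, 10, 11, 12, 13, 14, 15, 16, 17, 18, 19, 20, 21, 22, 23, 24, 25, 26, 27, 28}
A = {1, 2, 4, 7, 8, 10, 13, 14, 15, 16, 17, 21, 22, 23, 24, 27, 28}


Universal set U = {1, 2, 3, 4, 5, 6, 7, 8, 9, 10, 11, 12, 13, 14, 15, 16, 17, 18, 19, 20, 21, 22, 23, 24, 25, 26, 27, 28}
Set A = {1, 2, 4, 7, 8, 10, 13, 14, 15, 16, 17, 21, 22, 23, 24, 27, 28}
A' = U \ A = elements in U but not in A
Checking each element of U:
1 (in A, exclude), 2 (in A, exclude), 3 (not in A, include), 4 (in A, exclude), 5 (not in A, include), 6 (not in A, include), 7 (in A, exclude), 8 (in A, exclude), 9 (not in A, include), 10 (in A, exclude), 11 (not in A, include), 12 (not in A, include), 13 (in A, exclude), 14 (in A, exclude), 15 (in A, exclude), 16 (in A, exclude), 17 (in A, exclude), 18 (not in A, include), 19 (not in A, include), 20 (not in A, include), 21 (in A, exclude), 22 (in A, exclude), 23 (in A, exclude), 24 (in A, exclude), 25 (not in A, include), 26 (not in A, include), 27 (in A, exclude), 28 (in A, exclude)
A' = {3, 5, 6, 9, 11, 12, 18, 19, 20, 25, 26}

{3, 5, 6, 9, 11, 12, 18, 19, 20, 25, 26}


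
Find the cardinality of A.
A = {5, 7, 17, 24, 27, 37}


Set A = {5, 7, 17, 24, 27, 37}
Listing elements: 5, 7, 17, 24, 27, 37
Counting: 6 elements
|A| = 6

6


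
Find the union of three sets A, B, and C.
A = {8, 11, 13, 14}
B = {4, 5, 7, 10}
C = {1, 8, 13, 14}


Set A = {8, 11, 13, 14}
Set B = {4, 5, 7, 10}
Set C = {1, 8, 13, 14}
First, A ∪ B = {4, 5, 7, 8, 10, 11, 13, 14}
Then, (A ∪ B) ∪ C = {1, 4, 5, 7, 8, 10, 11, 13, 14}

{1, 4, 5, 7, 8, 10, 11, 13, 14}


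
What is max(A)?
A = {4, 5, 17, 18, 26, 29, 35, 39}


Set A = {4, 5, 17, 18, 26, 29, 35, 39}
Elements in ascending order: 4, 5, 17, 18, 26, 29, 35, 39
The largest element is 39.

39


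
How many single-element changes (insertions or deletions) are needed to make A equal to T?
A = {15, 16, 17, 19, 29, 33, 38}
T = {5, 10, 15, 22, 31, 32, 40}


Set A = {15, 16, 17, 19, 29, 33, 38}
Set T = {5, 10, 15, 22, 31, 32, 40}
Elements to remove from A (in A, not in T): {16, 17, 19, 29, 33, 38} → 6 removals
Elements to add to A (in T, not in A): {5, 10, 22, 31, 32, 40} → 6 additions
Total edits = 6 + 6 = 12

12


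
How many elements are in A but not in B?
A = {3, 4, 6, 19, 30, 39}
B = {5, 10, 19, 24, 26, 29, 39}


Set A = {3, 4, 6, 19, 30, 39}
Set B = {5, 10, 19, 24, 26, 29, 39}
A \ B = {3, 4, 6, 30}
|A \ B| = 4

4


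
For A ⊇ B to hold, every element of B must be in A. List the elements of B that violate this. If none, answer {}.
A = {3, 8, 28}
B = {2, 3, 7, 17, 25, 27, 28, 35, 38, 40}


Set A = {3, 8, 28}
Set B = {2, 3, 7, 17, 25, 27, 28, 35, 38, 40}
Check each element of B against A:
2 ∉ A (include), 3 ∈ A, 7 ∉ A (include), 17 ∉ A (include), 25 ∉ A (include), 27 ∉ A (include), 28 ∈ A, 35 ∉ A (include), 38 ∉ A (include), 40 ∉ A (include)
Elements of B not in A: {2, 7, 17, 25, 27, 35, 38, 40}

{2, 7, 17, 25, 27, 35, 38, 40}


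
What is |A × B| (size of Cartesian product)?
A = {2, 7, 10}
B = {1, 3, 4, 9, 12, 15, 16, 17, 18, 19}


Set A = {2, 7, 10} has 3 elements.
Set B = {1, 3, 4, 9, 12, 15, 16, 17, 18, 19} has 10 elements.
|A × B| = |A| × |B| = 3 × 10 = 30

30


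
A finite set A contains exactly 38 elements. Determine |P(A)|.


The set has 38 elements.
The power set contains all possible subsets.
|P(A)| = 2^|A| = 2^38 = 274877906944

274877906944


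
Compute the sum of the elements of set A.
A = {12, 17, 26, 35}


Set A = {12, 17, 26, 35}
Sum = 12 + 17 + 26 + 35 = 90

90


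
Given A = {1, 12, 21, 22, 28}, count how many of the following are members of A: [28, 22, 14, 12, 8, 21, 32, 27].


Set A = {1, 12, 21, 22, 28}
Candidates: [28, 22, 14, 12, 8, 21, 32, 27]
Check each candidate:
28 ∈ A, 22 ∈ A, 14 ∉ A, 12 ∈ A, 8 ∉ A, 21 ∈ A, 32 ∉ A, 27 ∉ A
Count of candidates in A: 4

4


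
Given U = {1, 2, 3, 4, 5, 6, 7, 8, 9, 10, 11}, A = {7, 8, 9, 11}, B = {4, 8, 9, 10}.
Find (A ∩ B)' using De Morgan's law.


U = {1, 2, 3, 4, 5, 6, 7, 8, 9, 10, 11}
A = {7, 8, 9, 11}, B = {4, 8, 9, 10}
A ∩ B = {8, 9}
(A ∩ B)' = U \ (A ∩ B) = {1, 2, 3, 4, 5, 6, 7, 10, 11}
Verification via A' ∪ B': A' = {1, 2, 3, 4, 5, 6, 10}, B' = {1, 2, 3, 5, 6, 7, 11}
A' ∪ B' = {1, 2, 3, 4, 5, 6, 7, 10, 11} ✓

{1, 2, 3, 4, 5, 6, 7, 10, 11}


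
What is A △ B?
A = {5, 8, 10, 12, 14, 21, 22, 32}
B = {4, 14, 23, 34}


Set A = {5, 8, 10, 12, 14, 21, 22, 32}
Set B = {4, 14, 23, 34}
A △ B = (A \ B) ∪ (B \ A)
Elements in A but not B: {5, 8, 10, 12, 21, 22, 32}
Elements in B but not A: {4, 23, 34}
A △ B = {4, 5, 8, 10, 12, 21, 22, 23, 32, 34}

{4, 5, 8, 10, 12, 21, 22, 23, 32, 34}


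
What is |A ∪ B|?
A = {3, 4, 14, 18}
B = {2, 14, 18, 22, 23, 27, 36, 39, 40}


Set A = {3, 4, 14, 18}, |A| = 4
Set B = {2, 14, 18, 22, 23, 27, 36, 39, 40}, |B| = 9
A ∩ B = {14, 18}, |A ∩ B| = 2
|A ∪ B| = |A| + |B| - |A ∩ B| = 4 + 9 - 2 = 11

11


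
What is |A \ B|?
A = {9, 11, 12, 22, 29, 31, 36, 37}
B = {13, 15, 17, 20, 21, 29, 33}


Set A = {9, 11, 12, 22, 29, 31, 36, 37}
Set B = {13, 15, 17, 20, 21, 29, 33}
A \ B = {9, 11, 12, 22, 31, 36, 37}
|A \ B| = 7

7


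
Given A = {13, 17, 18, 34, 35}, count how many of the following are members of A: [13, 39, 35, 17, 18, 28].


Set A = {13, 17, 18, 34, 35}
Candidates: [13, 39, 35, 17, 18, 28]
Check each candidate:
13 ∈ A, 39 ∉ A, 35 ∈ A, 17 ∈ A, 18 ∈ A, 28 ∉ A
Count of candidates in A: 4

4


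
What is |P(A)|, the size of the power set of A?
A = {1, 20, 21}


Set A = {1, 20, 21}
|A| = 3
The power set P(A) contains all subsets of A.
|P(A)| = 2^|A| = 2^3 = 8

8


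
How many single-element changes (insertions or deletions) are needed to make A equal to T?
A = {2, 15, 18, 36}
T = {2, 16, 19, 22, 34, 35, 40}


Set A = {2, 15, 18, 36}
Set T = {2, 16, 19, 22, 34, 35, 40}
Elements to remove from A (in A, not in T): {15, 18, 36} → 3 removals
Elements to add to A (in T, not in A): {16, 19, 22, 34, 35, 40} → 6 additions
Total edits = 3 + 6 = 9

9


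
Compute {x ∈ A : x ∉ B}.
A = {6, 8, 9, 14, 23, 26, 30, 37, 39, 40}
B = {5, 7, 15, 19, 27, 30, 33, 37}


Set A = {6, 8, 9, 14, 23, 26, 30, 37, 39, 40}
Set B = {5, 7, 15, 19, 27, 30, 33, 37}
Check each element of A against B:
6 ∉ B (include), 8 ∉ B (include), 9 ∉ B (include), 14 ∉ B (include), 23 ∉ B (include), 26 ∉ B (include), 30 ∈ B, 37 ∈ B, 39 ∉ B (include), 40 ∉ B (include)
Elements of A not in B: {6, 8, 9, 14, 23, 26, 39, 40}

{6, 8, 9, 14, 23, 26, 39, 40}


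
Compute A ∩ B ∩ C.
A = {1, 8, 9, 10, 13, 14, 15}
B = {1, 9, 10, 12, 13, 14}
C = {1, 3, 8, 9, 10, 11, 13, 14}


Set A = {1, 8, 9, 10, 13, 14, 15}
Set B = {1, 9, 10, 12, 13, 14}
Set C = {1, 3, 8, 9, 10, 11, 13, 14}
First, A ∩ B = {1, 9, 10, 13, 14}
Then, (A ∩ B) ∩ C = {1, 9, 10, 13, 14}

{1, 9, 10, 13, 14}


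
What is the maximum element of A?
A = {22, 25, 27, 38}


Set A = {22, 25, 27, 38}
Elements in ascending order: 22, 25, 27, 38
The largest element is 38.

38


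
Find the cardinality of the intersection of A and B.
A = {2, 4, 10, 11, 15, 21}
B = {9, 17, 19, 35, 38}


Set A = {2, 4, 10, 11, 15, 21}
Set B = {9, 17, 19, 35, 38}
A ∩ B = {}
|A ∩ B| = 0

0


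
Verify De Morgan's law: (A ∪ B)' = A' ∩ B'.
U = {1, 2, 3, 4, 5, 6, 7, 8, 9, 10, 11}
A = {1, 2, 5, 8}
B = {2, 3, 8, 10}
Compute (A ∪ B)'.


U = {1, 2, 3, 4, 5, 6, 7, 8, 9, 10, 11}
A = {1, 2, 5, 8}, B = {2, 3, 8, 10}
A ∪ B = {1, 2, 3, 5, 8, 10}
(A ∪ B)' = U \ (A ∪ B) = {4, 6, 7, 9, 11}
Verification via A' ∩ B': A' = {3, 4, 6, 7, 9, 10, 11}, B' = {1, 4, 5, 6, 7, 9, 11}
A' ∩ B' = {4, 6, 7, 9, 11} ✓

{4, 6, 7, 9, 11}


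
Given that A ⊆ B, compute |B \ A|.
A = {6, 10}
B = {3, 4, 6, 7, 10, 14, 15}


Set A = {6, 10}, |A| = 2
Set B = {3, 4, 6, 7, 10, 14, 15}, |B| = 7
Since A ⊆ B: B \ A = {3, 4, 7, 14, 15}
|B| - |A| = 7 - 2 = 5

5


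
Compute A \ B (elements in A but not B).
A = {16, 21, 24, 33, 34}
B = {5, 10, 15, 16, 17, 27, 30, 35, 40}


Set A = {16, 21, 24, 33, 34}
Set B = {5, 10, 15, 16, 17, 27, 30, 35, 40}
A \ B includes elements in A that are not in B.
Check each element of A:
16 (in B, remove), 21 (not in B, keep), 24 (not in B, keep), 33 (not in B, keep), 34 (not in B, keep)
A \ B = {21, 24, 33, 34}

{21, 24, 33, 34}


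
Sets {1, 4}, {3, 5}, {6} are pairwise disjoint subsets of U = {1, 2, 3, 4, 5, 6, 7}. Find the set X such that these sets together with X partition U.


U = {1, 2, 3, 4, 5, 6, 7}
Shown blocks: {1, 4}, {3, 5}, {6}
A partition's blocks are pairwise disjoint and cover U, so the missing block = U \ (union of shown blocks).
Union of shown blocks: {1, 3, 4, 5, 6}
Missing block = U \ (union) = {2, 7}

{2, 7}


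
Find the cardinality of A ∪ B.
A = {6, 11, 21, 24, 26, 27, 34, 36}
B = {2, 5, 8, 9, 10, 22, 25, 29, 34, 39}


Set A = {6, 11, 21, 24, 26, 27, 34, 36}, |A| = 8
Set B = {2, 5, 8, 9, 10, 22, 25, 29, 34, 39}, |B| = 10
A ∩ B = {34}, |A ∩ B| = 1
|A ∪ B| = |A| + |B| - |A ∩ B| = 8 + 10 - 1 = 17

17


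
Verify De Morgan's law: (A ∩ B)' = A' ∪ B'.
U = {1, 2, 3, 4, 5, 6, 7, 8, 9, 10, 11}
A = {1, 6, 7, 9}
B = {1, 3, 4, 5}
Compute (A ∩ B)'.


U = {1, 2, 3, 4, 5, 6, 7, 8, 9, 10, 11}
A = {1, 6, 7, 9}, B = {1, 3, 4, 5}
A ∩ B = {1}
(A ∩ B)' = U \ (A ∩ B) = {2, 3, 4, 5, 6, 7, 8, 9, 10, 11}
Verification via A' ∪ B': A' = {2, 3, 4, 5, 8, 10, 11}, B' = {2, 6, 7, 8, 9, 10, 11}
A' ∪ B' = {2, 3, 4, 5, 6, 7, 8, 9, 10, 11} ✓

{2, 3, 4, 5, 6, 7, 8, 9, 10, 11}


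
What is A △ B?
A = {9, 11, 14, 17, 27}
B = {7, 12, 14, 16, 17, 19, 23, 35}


Set A = {9, 11, 14, 17, 27}
Set B = {7, 12, 14, 16, 17, 19, 23, 35}
A △ B = (A \ B) ∪ (B \ A)
Elements in A but not B: {9, 11, 27}
Elements in B but not A: {7, 12, 16, 19, 23, 35}
A △ B = {7, 9, 11, 12, 16, 19, 23, 27, 35}

{7, 9, 11, 12, 16, 19, 23, 27, 35}


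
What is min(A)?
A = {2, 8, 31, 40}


Set A = {2, 8, 31, 40}
Elements in ascending order: 2, 8, 31, 40
The smallest element is 2.

2


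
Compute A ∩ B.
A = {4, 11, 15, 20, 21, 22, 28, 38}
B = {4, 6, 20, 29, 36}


Set A = {4, 11, 15, 20, 21, 22, 28, 38}
Set B = {4, 6, 20, 29, 36}
A ∩ B includes only elements in both sets.
Check each element of A against B:
4 ✓, 11 ✗, 15 ✗, 20 ✓, 21 ✗, 22 ✗, 28 ✗, 38 ✗
A ∩ B = {4, 20}

{4, 20}


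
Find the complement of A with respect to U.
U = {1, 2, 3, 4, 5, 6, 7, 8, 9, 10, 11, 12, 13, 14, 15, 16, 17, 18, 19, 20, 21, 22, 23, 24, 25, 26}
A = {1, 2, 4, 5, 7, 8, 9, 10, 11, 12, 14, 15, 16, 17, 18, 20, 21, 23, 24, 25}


Universal set U = {1, 2, 3, 4, 5, 6, 7, 8, 9, 10, 11, 12, 13, 14, 15, 16, 17, 18, 19, 20, 21, 22, 23, 24, 25, 26}
Set A = {1, 2, 4, 5, 7, 8, 9, 10, 11, 12, 14, 15, 16, 17, 18, 20, 21, 23, 24, 25}
A' = U \ A = elements in U but not in A
Checking each element of U:
1 (in A, exclude), 2 (in A, exclude), 3 (not in A, include), 4 (in A, exclude), 5 (in A, exclude), 6 (not in A, include), 7 (in A, exclude), 8 (in A, exclude), 9 (in A, exclude), 10 (in A, exclude), 11 (in A, exclude), 12 (in A, exclude), 13 (not in A, include), 14 (in A, exclude), 15 (in A, exclude), 16 (in A, exclude), 17 (in A, exclude), 18 (in A, exclude), 19 (not in A, include), 20 (in A, exclude), 21 (in A, exclude), 22 (not in A, include), 23 (in A, exclude), 24 (in A, exclude), 25 (in A, exclude), 26 (not in A, include)
A' = {3, 6, 13, 19, 22, 26}

{3, 6, 13, 19, 22, 26}


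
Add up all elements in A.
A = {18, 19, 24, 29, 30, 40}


Set A = {18, 19, 24, 29, 30, 40}
Sum = 18 + 19 + 24 + 29 + 30 + 40 = 160

160


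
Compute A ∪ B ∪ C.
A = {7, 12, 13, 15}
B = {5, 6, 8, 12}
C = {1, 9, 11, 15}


Set A = {7, 12, 13, 15}
Set B = {5, 6, 8, 12}
Set C = {1, 9, 11, 15}
First, A ∪ B = {5, 6, 7, 8, 12, 13, 15}
Then, (A ∪ B) ∪ C = {1, 5, 6, 7, 8, 9, 11, 12, 13, 15}

{1, 5, 6, 7, 8, 9, 11, 12, 13, 15}


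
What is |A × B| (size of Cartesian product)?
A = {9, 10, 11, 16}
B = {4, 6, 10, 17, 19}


Set A = {9, 10, 11, 16} has 4 elements.
Set B = {4, 6, 10, 17, 19} has 5 elements.
|A × B| = |A| × |B| = 4 × 5 = 20

20


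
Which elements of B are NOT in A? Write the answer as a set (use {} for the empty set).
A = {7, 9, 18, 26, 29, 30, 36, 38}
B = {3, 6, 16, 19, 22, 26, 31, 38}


Set A = {7, 9, 18, 26, 29, 30, 36, 38}
Set B = {3, 6, 16, 19, 22, 26, 31, 38}
Check each element of B against A:
3 ∉ A (include), 6 ∉ A (include), 16 ∉ A (include), 19 ∉ A (include), 22 ∉ A (include), 26 ∈ A, 31 ∉ A (include), 38 ∈ A
Elements of B not in A: {3, 6, 16, 19, 22, 31}

{3, 6, 16, 19, 22, 31}


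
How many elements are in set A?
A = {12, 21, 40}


Set A = {12, 21, 40}
Listing elements: 12, 21, 40
Counting: 3 elements
|A| = 3

3


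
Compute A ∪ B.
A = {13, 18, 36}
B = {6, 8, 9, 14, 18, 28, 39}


Set A = {13, 18, 36}
Set B = {6, 8, 9, 14, 18, 28, 39}
A ∪ B includes all elements in either set.
Elements from A: {13, 18, 36}
Elements from B not already included: {6, 8, 9, 14, 28, 39}
A ∪ B = {6, 8, 9, 13, 14, 18, 28, 36, 39}

{6, 8, 9, 13, 14, 18, 28, 36, 39}


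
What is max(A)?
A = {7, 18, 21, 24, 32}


Set A = {7, 18, 21, 24, 32}
Elements in ascending order: 7, 18, 21, 24, 32
The largest element is 32.

32


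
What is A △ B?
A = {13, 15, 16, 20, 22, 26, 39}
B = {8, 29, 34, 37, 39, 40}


Set A = {13, 15, 16, 20, 22, 26, 39}
Set B = {8, 29, 34, 37, 39, 40}
A △ B = (A \ B) ∪ (B \ A)
Elements in A but not B: {13, 15, 16, 20, 22, 26}
Elements in B but not A: {8, 29, 34, 37, 40}
A △ B = {8, 13, 15, 16, 20, 22, 26, 29, 34, 37, 40}

{8, 13, 15, 16, 20, 22, 26, 29, 34, 37, 40}


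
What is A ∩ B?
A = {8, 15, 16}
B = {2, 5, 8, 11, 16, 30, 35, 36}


Set A = {8, 15, 16}
Set B = {2, 5, 8, 11, 16, 30, 35, 36}
A ∩ B includes only elements in both sets.
Check each element of A against B:
8 ✓, 15 ✗, 16 ✓
A ∩ B = {8, 16}

{8, 16}


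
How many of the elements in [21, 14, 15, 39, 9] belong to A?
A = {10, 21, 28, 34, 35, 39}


Set A = {10, 21, 28, 34, 35, 39}
Candidates: [21, 14, 15, 39, 9]
Check each candidate:
21 ∈ A, 14 ∉ A, 15 ∉ A, 39 ∈ A, 9 ∉ A
Count of candidates in A: 2

2


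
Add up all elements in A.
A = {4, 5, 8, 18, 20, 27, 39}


Set A = {4, 5, 8, 18, 20, 27, 39}
Sum = 4 + 5 + 8 + 18 + 20 + 27 + 39 = 121

121


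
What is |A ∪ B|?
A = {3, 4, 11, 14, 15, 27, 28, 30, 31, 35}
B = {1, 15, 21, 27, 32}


Set A = {3, 4, 11, 14, 15, 27, 28, 30, 31, 35}, |A| = 10
Set B = {1, 15, 21, 27, 32}, |B| = 5
A ∩ B = {15, 27}, |A ∩ B| = 2
|A ∪ B| = |A| + |B| - |A ∩ B| = 10 + 5 - 2 = 13

13


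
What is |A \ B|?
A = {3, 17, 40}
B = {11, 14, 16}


Set A = {3, 17, 40}
Set B = {11, 14, 16}
A \ B = {3, 17, 40}
|A \ B| = 3

3


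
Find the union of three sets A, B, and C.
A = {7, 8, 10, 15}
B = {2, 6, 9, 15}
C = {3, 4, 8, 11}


Set A = {7, 8, 10, 15}
Set B = {2, 6, 9, 15}
Set C = {3, 4, 8, 11}
First, A ∪ B = {2, 6, 7, 8, 9, 10, 15}
Then, (A ∪ B) ∪ C = {2, 3, 4, 6, 7, 8, 9, 10, 11, 15}

{2, 3, 4, 6, 7, 8, 9, 10, 11, 15}


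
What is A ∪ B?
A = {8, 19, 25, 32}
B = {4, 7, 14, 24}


Set A = {8, 19, 25, 32}
Set B = {4, 7, 14, 24}
A ∪ B includes all elements in either set.
Elements from A: {8, 19, 25, 32}
Elements from B not already included: {4, 7, 14, 24}
A ∪ B = {4, 7, 8, 14, 19, 24, 25, 32}

{4, 7, 8, 14, 19, 24, 25, 32}


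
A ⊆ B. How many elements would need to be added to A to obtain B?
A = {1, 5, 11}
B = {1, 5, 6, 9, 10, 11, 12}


Set A = {1, 5, 11}, |A| = 3
Set B = {1, 5, 6, 9, 10, 11, 12}, |B| = 7
Since A ⊆ B: B \ A = {6, 9, 10, 12}
|B| - |A| = 7 - 3 = 4

4


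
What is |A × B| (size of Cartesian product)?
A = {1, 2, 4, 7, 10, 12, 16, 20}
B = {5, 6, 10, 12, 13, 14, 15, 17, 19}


Set A = {1, 2, 4, 7, 10, 12, 16, 20} has 8 elements.
Set B = {5, 6, 10, 12, 13, 14, 15, 17, 19} has 9 elements.
|A × B| = |A| × |B| = 8 × 9 = 72

72


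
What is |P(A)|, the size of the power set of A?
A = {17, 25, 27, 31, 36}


Set A = {17, 25, 27, 31, 36}
|A| = 5
The power set P(A) contains all subsets of A.
|P(A)| = 2^|A| = 2^5 = 32

32


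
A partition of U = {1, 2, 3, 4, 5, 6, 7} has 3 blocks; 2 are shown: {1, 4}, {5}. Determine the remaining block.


U = {1, 2, 3, 4, 5, 6, 7}
Shown blocks: {1, 4}, {5}
A partition's blocks are pairwise disjoint and cover U, so the missing block = U \ (union of shown blocks).
Union of shown blocks: {1, 4, 5}
Missing block = U \ (union) = {2, 3, 6, 7}

{2, 3, 6, 7}


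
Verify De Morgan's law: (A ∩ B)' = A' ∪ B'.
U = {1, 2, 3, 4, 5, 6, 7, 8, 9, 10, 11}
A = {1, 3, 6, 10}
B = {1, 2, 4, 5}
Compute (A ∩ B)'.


U = {1, 2, 3, 4, 5, 6, 7, 8, 9, 10, 11}
A = {1, 3, 6, 10}, B = {1, 2, 4, 5}
A ∩ B = {1}
(A ∩ B)' = U \ (A ∩ B) = {2, 3, 4, 5, 6, 7, 8, 9, 10, 11}
Verification via A' ∪ B': A' = {2, 4, 5, 7, 8, 9, 11}, B' = {3, 6, 7, 8, 9, 10, 11}
A' ∪ B' = {2, 3, 4, 5, 6, 7, 8, 9, 10, 11} ✓

{2, 3, 4, 5, 6, 7, 8, 9, 10, 11}


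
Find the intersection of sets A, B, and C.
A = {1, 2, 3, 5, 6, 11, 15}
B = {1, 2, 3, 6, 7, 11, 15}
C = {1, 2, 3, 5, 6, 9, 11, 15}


Set A = {1, 2, 3, 5, 6, 11, 15}
Set B = {1, 2, 3, 6, 7, 11, 15}
Set C = {1, 2, 3, 5, 6, 9, 11, 15}
First, A ∩ B = {1, 2, 3, 6, 11, 15}
Then, (A ∩ B) ∩ C = {1, 2, 3, 6, 11, 15}

{1, 2, 3, 6, 11, 15}


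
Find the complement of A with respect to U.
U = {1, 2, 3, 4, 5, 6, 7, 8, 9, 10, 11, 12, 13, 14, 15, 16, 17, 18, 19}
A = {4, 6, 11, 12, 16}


Universal set U = {1, 2, 3, 4, 5, 6, 7, 8, 9, 10, 11, 12, 13, 14, 15, 16, 17, 18, 19}
Set A = {4, 6, 11, 12, 16}
A' = U \ A = elements in U but not in A
Checking each element of U:
1 (not in A, include), 2 (not in A, include), 3 (not in A, include), 4 (in A, exclude), 5 (not in A, include), 6 (in A, exclude), 7 (not in A, include), 8 (not in A, include), 9 (not in A, include), 10 (not in A, include), 11 (in A, exclude), 12 (in A, exclude), 13 (not in A, include), 14 (not in A, include), 15 (not in A, include), 16 (in A, exclude), 17 (not in A, include), 18 (not in A, include), 19 (not in A, include)
A' = {1, 2, 3, 5, 7, 8, 9, 10, 13, 14, 15, 17, 18, 19}

{1, 2, 3, 5, 7, 8, 9, 10, 13, 14, 15, 17, 18, 19}


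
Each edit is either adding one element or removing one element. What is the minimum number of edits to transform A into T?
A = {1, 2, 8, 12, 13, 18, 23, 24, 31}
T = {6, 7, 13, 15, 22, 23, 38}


Set A = {1, 2, 8, 12, 13, 18, 23, 24, 31}
Set T = {6, 7, 13, 15, 22, 23, 38}
Elements to remove from A (in A, not in T): {1, 2, 8, 12, 18, 24, 31} → 7 removals
Elements to add to A (in T, not in A): {6, 7, 15, 22, 38} → 5 additions
Total edits = 7 + 5 = 12

12


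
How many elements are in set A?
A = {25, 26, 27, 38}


Set A = {25, 26, 27, 38}
Listing elements: 25, 26, 27, 38
Counting: 4 elements
|A| = 4

4


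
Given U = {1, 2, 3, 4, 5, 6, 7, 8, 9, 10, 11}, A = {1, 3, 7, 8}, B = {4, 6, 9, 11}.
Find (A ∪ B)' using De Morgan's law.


U = {1, 2, 3, 4, 5, 6, 7, 8, 9, 10, 11}
A = {1, 3, 7, 8}, B = {4, 6, 9, 11}
A ∪ B = {1, 3, 4, 6, 7, 8, 9, 11}
(A ∪ B)' = U \ (A ∪ B) = {2, 5, 10}
Verification via A' ∩ B': A' = {2, 4, 5, 6, 9, 10, 11}, B' = {1, 2, 3, 5, 7, 8, 10}
A' ∩ B' = {2, 5, 10} ✓

{2, 5, 10}


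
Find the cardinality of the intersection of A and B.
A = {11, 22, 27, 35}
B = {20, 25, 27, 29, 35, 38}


Set A = {11, 22, 27, 35}
Set B = {20, 25, 27, 29, 35, 38}
A ∩ B = {27, 35}
|A ∩ B| = 2

2


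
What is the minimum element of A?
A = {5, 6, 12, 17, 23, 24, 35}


Set A = {5, 6, 12, 17, 23, 24, 35}
Elements in ascending order: 5, 6, 12, 17, 23, 24, 35
The smallest element is 5.

5


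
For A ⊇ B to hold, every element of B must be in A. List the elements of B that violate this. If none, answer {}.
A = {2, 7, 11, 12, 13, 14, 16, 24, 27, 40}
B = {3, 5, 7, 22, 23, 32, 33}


Set A = {2, 7, 11, 12, 13, 14, 16, 24, 27, 40}
Set B = {3, 5, 7, 22, 23, 32, 33}
Check each element of B against A:
3 ∉ A (include), 5 ∉ A (include), 7 ∈ A, 22 ∉ A (include), 23 ∉ A (include), 32 ∉ A (include), 33 ∉ A (include)
Elements of B not in A: {3, 5, 22, 23, 32, 33}

{3, 5, 22, 23, 32, 33}


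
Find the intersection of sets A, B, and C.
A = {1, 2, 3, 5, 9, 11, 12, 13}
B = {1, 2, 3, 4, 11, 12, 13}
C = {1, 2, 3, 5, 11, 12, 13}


Set A = {1, 2, 3, 5, 9, 11, 12, 13}
Set B = {1, 2, 3, 4, 11, 12, 13}
Set C = {1, 2, 3, 5, 11, 12, 13}
First, A ∩ B = {1, 2, 3, 11, 12, 13}
Then, (A ∩ B) ∩ C = {1, 2, 3, 11, 12, 13}

{1, 2, 3, 11, 12, 13}


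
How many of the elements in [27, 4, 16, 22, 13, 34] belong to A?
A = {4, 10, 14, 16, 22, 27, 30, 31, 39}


Set A = {4, 10, 14, 16, 22, 27, 30, 31, 39}
Candidates: [27, 4, 16, 22, 13, 34]
Check each candidate:
27 ∈ A, 4 ∈ A, 16 ∈ A, 22 ∈ A, 13 ∉ A, 34 ∉ A
Count of candidates in A: 4

4
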